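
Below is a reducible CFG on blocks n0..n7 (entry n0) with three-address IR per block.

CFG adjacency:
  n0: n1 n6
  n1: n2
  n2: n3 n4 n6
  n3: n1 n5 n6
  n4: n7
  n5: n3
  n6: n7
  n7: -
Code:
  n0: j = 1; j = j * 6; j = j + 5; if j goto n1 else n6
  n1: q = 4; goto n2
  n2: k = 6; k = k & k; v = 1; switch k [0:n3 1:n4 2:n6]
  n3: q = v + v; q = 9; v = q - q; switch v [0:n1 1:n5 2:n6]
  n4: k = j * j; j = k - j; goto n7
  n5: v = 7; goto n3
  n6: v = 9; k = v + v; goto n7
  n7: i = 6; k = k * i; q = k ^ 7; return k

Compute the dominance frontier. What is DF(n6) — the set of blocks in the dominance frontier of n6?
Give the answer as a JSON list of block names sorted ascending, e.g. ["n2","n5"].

idom tree: n1←n0 n2←n1 n3←n2 n4←n2 n5←n3 n6←n0 n7←n0
Join-block Dom:
  n1: preds {n0,n3}: {n0} ∩ {n0,n1,n2,n3} = {n0}; idom=n0
  n3: preds {n2,n5}: {n0,n1,n2} ∩ {n0,n1,n2,n3,n5} = {n0,n1,n2}; idom=n2
  n6: preds {n0,n2,n3}: {n0} ∩ {n0,n1,n2} ∩ {n0,n1,n2,n3} = {n0}; idom=n0
  n7: preds {n4,n6}: {n0,n1,n2,n4} ∩ {n0,n6} = {n0}; idom=n0

DF derivation:
  join n1 pred n0: · stop@n0
  join n1 pred n3: n3→n2→n1 stop@n0
  join n3 pred n2: · stop@n2
  join n3 pred n5: n5→n3 stop@n2
  join n6 pred n0: · stop@n0
  join n6 pred n2: n2→n1 stop@n0
  join n6 pred n3: n3→n2→n1 stop@n0
  join n7 pred n4: n4→n2→n1 stop@n0
  join n7 pred n6: n6 stop@n0
  n0: DF=∅
  n1: DF={n1,n6,n7}
  n2: DF={n1,n6,n7}
  n3: DF={n1,n3,n6}
  n4: DF={n7}
  n5: DF={n3}
  n6: DF={n7}
  n7: DF=∅

DF(n6) = ["n7"]

Answer: ["n7"]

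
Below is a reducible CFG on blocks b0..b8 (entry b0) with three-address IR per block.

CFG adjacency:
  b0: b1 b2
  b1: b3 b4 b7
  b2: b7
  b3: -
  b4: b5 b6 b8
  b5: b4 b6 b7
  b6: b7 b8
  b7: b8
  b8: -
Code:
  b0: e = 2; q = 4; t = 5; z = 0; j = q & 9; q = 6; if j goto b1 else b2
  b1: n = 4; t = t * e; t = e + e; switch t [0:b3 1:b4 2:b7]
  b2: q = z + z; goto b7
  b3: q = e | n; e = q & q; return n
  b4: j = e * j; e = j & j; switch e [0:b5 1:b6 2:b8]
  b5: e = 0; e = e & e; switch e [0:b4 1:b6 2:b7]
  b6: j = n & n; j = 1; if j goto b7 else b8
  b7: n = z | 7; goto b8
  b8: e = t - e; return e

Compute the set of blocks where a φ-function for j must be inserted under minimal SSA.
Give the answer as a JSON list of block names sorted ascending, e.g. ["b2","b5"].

idom tree: b1←b0 b2←b0 b3←b1 b4←b1 b5←b4 b6←b4 b7←b0 b8←b0
Dom at joins:
  b4: preds {b1,b5}: {b0,b1} ∩ {b0,b1,b4,b5} = {b0,b1}; idom=b1
  b6: preds {b4,b5}: {b0,b1,b4} ∩ {b0,b1,b4,b5} = {b0,b1,b4}; idom=b4
  b7: preds {b1,b2,b5,b6}: {b0,b1} ∩ {b0,b2} ∩ {b0,b1,b4,b5} ∩ {b0,b1,b4,b6} = {b0}; idom=b0
  b8: preds {b4,b6,b7}: {b0,b1,b4} ∩ {b0,b1,b4,b6} ∩ {b0,b7} = {b0}; idom=b0

DF derivation:
  b4←b1: walk · to b1
  b4←b5: walk b5→b4 to b1
  b6←b4: walk · to b4
  b6←b5: walk b5 to b4
  b7←b1: walk b1 to b0
  b7←b2: walk b2 to b0
  b7←b5: walk b5→b4→b1 to b0
  b7←b6: walk b6→b4→b1 to b0
  b8←b4: walk b4→b1 to b0
  b8←b6: walk b6→b4→b1 to b0
  b8←b7: walk b7 to b0
  DF(b0)=∅
  DF(b1)={b7,b8}
  DF(b2)={b7}
  DF(b3)=∅
  DF(b4)={b4,b7,b8}
  DF(b5)={b4,b6,b7}
  DF(b6)={b7,b8}
  DF(b7)={b8}
  DF(b8)=∅

φ for j: defs {b0,b4,b6}
  DF⁺ = {b4,b7,b8}

Answer: ["b4", "b7", "b8"]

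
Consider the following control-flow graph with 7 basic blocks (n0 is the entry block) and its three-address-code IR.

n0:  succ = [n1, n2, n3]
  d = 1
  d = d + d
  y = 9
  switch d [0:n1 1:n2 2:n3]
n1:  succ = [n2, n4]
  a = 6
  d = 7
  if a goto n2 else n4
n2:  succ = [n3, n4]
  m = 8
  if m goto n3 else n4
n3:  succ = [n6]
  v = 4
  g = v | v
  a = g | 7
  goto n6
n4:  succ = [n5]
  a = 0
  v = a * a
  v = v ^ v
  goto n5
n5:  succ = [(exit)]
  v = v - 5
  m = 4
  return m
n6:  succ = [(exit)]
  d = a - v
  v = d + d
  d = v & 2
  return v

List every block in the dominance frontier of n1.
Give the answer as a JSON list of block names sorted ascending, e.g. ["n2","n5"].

Answer: ["n2", "n4"]

Working:
idom tree: n1←n0 n2←n0 n3←n0 n4←n0 n5←n4 n6←n3
Join-block Dom:
  n2: preds {n0,n1}: {n0} ∩ {n0,n1} = {n0}; idom=n0
  n3: preds {n0,n2}: {n0} ∩ {n0,n2} = {n0}; idom=n0
  n4: preds {n1,n2}: {n0,n1} ∩ {n0,n2} = {n0}; idom=n0

Frontier:
  n2←n0: walk · to n0
  n2←n1: walk n1 to n0
  n3←n0: walk · to n0
  n3←n2: walk n2 to n0
  n4←n1: walk n1 to n0
  n4←n2: walk n2 to n0
  n0: DF=∅
  n1: DF={n2,n4}
  n2: DF={n3,n4}
  n3: DF=∅
  n4: DF=∅
  n5: DF=∅
  n6: DF=∅

DF(n1) = ["n2", "n4"]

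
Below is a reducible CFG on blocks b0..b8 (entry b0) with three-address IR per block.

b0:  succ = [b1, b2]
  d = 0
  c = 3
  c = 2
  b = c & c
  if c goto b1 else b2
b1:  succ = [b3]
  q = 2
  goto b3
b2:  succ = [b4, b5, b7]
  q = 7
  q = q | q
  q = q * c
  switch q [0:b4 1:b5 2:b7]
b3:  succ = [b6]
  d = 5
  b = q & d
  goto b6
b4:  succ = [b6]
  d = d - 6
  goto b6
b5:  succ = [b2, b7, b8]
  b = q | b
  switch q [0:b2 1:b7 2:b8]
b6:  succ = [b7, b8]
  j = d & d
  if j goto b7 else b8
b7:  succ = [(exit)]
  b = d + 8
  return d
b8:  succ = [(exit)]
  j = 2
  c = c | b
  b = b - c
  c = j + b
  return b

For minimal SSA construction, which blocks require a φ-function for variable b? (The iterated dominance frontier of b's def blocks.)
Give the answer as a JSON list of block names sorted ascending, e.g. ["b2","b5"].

Answer: ["b2", "b6", "b7", "b8"]

Derivation:
idom tree: b1←b0 b2←b0 b3←b1 b4←b2 b5←b2 b6←b0 b7←b0 b8←b0
Dom∩ at merges:
  b2: preds {b0,b5}: {b0} ∩ {b0,b2,b5} = {b0}; idom=b0
  b6: preds {b3,b4}: {b0,b1,b3} ∩ {b0,b2,b4} = {b0}; idom=b0
  b7: preds {b2,b5,b6}: {b0,b2} ∩ {b0,b2,b5} ∩ {b0,b6} = {b0}; idom=b0
  b8: preds {b5,b6}: {b0,b2,b5} ∩ {b0,b6} = {b0}; idom=b0

DF walk-up:
  join b2 pred b0: · stop@b0
  join b2 pred b5: b5→b2 stop@b0
  join b6 pred b3: b3→b1 stop@b0
  join b6 pred b4: b4→b2 stop@b0
  join b7 pred b2: b2 stop@b0
  join b7 pred b5: b5→b2 stop@b0
  join b7 pred b6: b6 stop@b0
  join b8 pred b5: b5→b2 stop@b0
  join b8 pred b6: b6 stop@b0
  b0 → ∅
  b1 → {b6}
  b2 → {b2,b6,b7,b8}
  b3 → {b6}
  b4 → {b6}
  b5 → {b2,b7,b8}
  b6 → {b7,b8}
  b7 → ∅
  b8 → ∅

φ for b: defs {b0,b3,b5,b7,b8}
  DF⁺ = {b2,b6,b7,b8}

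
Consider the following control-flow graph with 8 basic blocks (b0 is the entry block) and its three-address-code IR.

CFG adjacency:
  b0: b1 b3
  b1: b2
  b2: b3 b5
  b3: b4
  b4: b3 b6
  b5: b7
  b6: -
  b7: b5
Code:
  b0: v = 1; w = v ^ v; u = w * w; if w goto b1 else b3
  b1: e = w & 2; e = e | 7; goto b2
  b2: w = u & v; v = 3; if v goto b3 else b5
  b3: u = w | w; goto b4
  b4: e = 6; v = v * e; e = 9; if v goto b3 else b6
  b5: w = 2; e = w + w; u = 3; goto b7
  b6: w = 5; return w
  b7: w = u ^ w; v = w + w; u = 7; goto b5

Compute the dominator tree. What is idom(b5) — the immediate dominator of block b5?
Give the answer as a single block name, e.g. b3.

idom tree: b1←b0 b2←b1 b3←b0 b4←b3 b5←b2 b6←b4 b7←b5
Join-block Dom:
  b3: preds {b0,b2,b4}: {b0} ∩ {b0,b1,b2} ∩ {b0,b3,b4} = {b0}; idom=b0
  b5: preds {b2,b7}: {b0,b1,b2} ∩ {b0,b1,b2,b5,b7} = {b0,b1,b2}; idom=b2

idom(b5) = b2

Answer: b2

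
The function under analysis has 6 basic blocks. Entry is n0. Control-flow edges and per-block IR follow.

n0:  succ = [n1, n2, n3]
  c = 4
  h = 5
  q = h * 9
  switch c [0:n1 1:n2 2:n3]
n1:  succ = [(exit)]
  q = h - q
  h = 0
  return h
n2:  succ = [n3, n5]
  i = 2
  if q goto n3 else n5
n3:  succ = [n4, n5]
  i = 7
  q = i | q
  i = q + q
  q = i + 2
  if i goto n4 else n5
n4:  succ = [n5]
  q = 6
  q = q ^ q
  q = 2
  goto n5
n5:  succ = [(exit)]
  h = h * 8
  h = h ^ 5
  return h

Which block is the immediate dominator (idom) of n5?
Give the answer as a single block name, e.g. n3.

Answer: n0

Analysis:
idom tree: n1←n0 n2←n0 n3←n0 n4←n3 n5←n0
Join-block Dom:
  n3: preds {n0,n2}: {n0} ∩ {n0,n2} = {n0}; idom=n0
  n5: preds {n2,n3,n4}: {n0,n2} ∩ {n0,n3} ∩ {n0,n3,n4} = {n0}; idom=n0

idom(n5) = n0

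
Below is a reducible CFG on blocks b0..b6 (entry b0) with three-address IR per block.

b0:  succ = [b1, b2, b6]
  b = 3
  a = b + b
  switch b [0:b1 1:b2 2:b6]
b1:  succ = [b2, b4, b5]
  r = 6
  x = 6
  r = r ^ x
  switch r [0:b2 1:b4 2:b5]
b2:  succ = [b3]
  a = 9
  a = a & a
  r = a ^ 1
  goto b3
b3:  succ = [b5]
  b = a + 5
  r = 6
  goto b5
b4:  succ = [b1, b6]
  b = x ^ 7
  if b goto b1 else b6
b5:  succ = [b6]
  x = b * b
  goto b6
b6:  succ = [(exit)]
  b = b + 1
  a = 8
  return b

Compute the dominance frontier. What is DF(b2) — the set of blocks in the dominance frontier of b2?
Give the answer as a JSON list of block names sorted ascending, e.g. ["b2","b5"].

idom tree: b1←b0 b2←b0 b3←b2 b4←b1 b5←b0 b6←b0
Dom at joins:
  b1: preds {b0,b4}: {b0} ∩ {b0,b1,b4} = {b0}; idom=b0
  b2: preds {b0,b1}: {b0} ∩ {b0,b1} = {b0}; idom=b0
  b5: preds {b1,b3}: {b0,b1} ∩ {b0,b2,b3} = {b0}; idom=b0
  b6: preds {b0,b4,b5}: {b0} ∩ {b0,b1,b4} ∩ {b0,b5} = {b0}; idom=b0

DF walk-up:
  b1←b0: walk · to b0
  b1←b4: walk b4→b1 to b0
  b2←b0: walk · to b0
  b2←b1: walk b1 to b0
  b5←b1: walk b1 to b0
  b5←b3: walk b3→b2 to b0
  b6←b0: walk · to b0
  b6←b4: walk b4→b1 to b0
  b6←b5: walk b5 to b0
  b0 → ∅
  b1 → {b1,b2,b5,b6}
  b2 → {b5}
  b3 → {b5}
  b4 → {b1,b6}
  b5 → {b6}
  b6 → ∅

DF(b2) = ["b5"]

Answer: ["b5"]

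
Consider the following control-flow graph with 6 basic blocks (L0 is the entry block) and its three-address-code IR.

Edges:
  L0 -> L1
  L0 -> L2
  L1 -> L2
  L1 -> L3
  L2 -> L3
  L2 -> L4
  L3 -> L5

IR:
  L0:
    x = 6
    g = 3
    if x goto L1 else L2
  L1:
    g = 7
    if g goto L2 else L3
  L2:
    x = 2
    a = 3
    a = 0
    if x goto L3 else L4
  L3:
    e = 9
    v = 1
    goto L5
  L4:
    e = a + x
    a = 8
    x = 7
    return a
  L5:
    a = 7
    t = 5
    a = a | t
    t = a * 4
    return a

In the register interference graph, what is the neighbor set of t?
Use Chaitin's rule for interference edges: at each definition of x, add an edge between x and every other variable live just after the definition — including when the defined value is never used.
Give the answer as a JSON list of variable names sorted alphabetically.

Block summaries:
  L0: def={g,x} ue=∅
  L1: def={g} ue=∅
  L2: def={a,x} ue=∅
  L3: def={e,v} ue=∅
  L4: def={a,e,x} ue={a,x}
  L5: def={a,t} ue=∅

Liveness:
  L0 li=∅ lo=∅
  L1 li=∅ lo=∅
  L2 li=∅ lo={a,x}
  L3 li=∅ lo=∅
  L4 li={a,x} lo=∅
  L5 li=∅ lo=∅

Interference:
  a↔{t,x}
  e↔∅
  g↔{x}
  t↔{a}
  v↔∅
  x↔{a,g}

N(t) = ["a"]

Answer: ["a"]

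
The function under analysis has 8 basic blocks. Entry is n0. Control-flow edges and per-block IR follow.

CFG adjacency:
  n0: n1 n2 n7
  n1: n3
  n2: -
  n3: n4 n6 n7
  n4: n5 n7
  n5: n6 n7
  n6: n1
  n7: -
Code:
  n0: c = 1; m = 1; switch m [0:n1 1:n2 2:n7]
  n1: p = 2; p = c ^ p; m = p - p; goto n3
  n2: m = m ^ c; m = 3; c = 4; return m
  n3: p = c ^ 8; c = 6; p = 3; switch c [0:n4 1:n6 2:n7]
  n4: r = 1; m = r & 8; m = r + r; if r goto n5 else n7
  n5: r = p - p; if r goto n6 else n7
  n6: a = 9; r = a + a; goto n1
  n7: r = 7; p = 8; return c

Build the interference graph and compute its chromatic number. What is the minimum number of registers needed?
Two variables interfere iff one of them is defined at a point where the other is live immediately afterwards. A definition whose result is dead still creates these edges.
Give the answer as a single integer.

Answer: 4

Working:
Per-block:
  n0 def {c,m} use ∅
  n1 def {m,p} use {c}
  n2 def {c,m} use {c,m}
  n3 def {c,p} use {c}
  n4 def {m,r} use ∅
  n5 def {r} use {p}
  n6 def {a,r} use ∅
  n7 def {p,r} use {c}

Liveness:
  n0 li=∅ lo={c,m}
  n1 li={c} lo={c}
  n2 li={c,m} lo=∅
  n3 li={c} lo={c,p}
  n4 li={c,p} lo={c,p}
  n5 li={c,p} lo={c}
  n6 li={c} lo={c}
  n7 li={c} lo=∅

Conflict graph:
  a: {c}
  c: {a,m,p,r}
  m: {c,p,r}
  p: {c,m,r}
  r: {c,m,p}

Chromatic number:
  clique {c,m,p,r} ⇒ need ≥ 4
  4-colouring: r0={c}  r1={a,m}  r2={p}  r3={r}
  χ = 4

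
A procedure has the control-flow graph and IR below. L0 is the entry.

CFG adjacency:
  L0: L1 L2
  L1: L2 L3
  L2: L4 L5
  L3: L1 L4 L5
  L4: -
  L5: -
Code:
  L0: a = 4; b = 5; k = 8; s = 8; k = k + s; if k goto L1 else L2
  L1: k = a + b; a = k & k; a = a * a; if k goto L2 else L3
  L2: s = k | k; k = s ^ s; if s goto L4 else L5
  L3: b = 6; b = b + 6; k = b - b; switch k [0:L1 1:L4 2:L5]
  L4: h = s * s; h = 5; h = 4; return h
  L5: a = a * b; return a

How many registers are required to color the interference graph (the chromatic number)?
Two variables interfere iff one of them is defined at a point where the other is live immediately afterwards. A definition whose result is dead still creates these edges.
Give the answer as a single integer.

Block summaries:
  L0: def={a,b,k,s} ue=∅
  L1: def={a,k} ue={a,b}
  L2: def={k,s} ue={k}
  L3: def={b,k} ue=∅
  L4: def={h} ue={s}
  L5: def={a} ue={a,b}

Liveness:
  live L0: ∅→{a,b,k,s}
  live L1: {a,b,s}→{a,b,k,s}
  live L2: {a,b,k}→{a,b,s}
  live L3: {a,s}→{a,b,s}
  live L4: {s}→∅
  live L5: {a,b}→∅

Conflict graph:
  a — {b,k,s}
  b — {a,k,s}
  h — ∅
  k — {a,b,s}
  s — {a,b,k}

Registers:
  lower bound: {a,b,k,s} mutually conflict ⇒ χ ≥ 4
  assign a→r0 b→r1 h→r0 k→r2 s→r3 — no edge inside a register ⇒ χ ≤ 4
  χ = 4

Answer: 4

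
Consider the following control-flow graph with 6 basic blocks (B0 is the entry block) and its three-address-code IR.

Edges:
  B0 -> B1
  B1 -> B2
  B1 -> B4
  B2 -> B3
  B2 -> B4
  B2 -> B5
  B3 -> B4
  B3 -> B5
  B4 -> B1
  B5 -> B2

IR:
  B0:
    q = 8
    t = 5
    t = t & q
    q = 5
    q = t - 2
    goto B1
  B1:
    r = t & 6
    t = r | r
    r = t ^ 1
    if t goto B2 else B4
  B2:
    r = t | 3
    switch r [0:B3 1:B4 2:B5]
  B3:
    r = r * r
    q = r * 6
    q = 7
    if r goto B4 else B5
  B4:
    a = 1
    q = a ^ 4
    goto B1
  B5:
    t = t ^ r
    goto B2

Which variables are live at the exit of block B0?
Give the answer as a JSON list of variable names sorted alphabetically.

Per-block:
  B0: def={q,t} ue=∅
  B1: def={r,t} ue={t}
  B2: def={r} ue={t}
  B3: def={q,r} ue={r}
  B4: def={a,q} ue=∅
  B5: def={t} ue={r,t}

Live sets:
  B0 li=∅ lo={t}
  B1 li={t} lo={t}
  B2 li={t} lo={r,t}
  B3 li={r,t} lo={r,t}
  B4 li={t} lo={t}
  B5 li={r,t} lo={t}

live-out(B0) = ["t"]

Answer: ["t"]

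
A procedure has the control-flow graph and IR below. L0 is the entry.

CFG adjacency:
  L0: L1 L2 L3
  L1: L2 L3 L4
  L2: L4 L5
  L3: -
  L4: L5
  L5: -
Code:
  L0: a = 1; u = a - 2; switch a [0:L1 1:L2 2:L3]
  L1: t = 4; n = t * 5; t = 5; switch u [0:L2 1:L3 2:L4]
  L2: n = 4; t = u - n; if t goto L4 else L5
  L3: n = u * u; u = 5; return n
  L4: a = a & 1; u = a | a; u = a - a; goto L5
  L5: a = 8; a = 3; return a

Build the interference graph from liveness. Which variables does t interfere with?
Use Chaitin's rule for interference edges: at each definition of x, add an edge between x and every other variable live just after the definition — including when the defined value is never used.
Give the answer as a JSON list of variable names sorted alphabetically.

Per-block:
  L0: def={a,u} ue=∅
  L1: def={n,t} ue={u}
  L2: def={n,t} ue={u}
  L3: def={n,u} ue={u}
  L4: def={a,u} ue={a}
  L5: def={a} ue=∅

Liveness:
  live L0: ∅→{a,u}
  live L1: {a,u}→{a,u}
  live L2: {a,u}→{a}
  live L3: {u}→∅
  live L4: {a}→∅
  live L5: ∅→∅

Interference:
  a↔{n,t,u}
  n↔{a,u}
  t↔{a,u}
  u↔{a,n,t}

N(t) = ["a", "u"]

Answer: ["a", "u"]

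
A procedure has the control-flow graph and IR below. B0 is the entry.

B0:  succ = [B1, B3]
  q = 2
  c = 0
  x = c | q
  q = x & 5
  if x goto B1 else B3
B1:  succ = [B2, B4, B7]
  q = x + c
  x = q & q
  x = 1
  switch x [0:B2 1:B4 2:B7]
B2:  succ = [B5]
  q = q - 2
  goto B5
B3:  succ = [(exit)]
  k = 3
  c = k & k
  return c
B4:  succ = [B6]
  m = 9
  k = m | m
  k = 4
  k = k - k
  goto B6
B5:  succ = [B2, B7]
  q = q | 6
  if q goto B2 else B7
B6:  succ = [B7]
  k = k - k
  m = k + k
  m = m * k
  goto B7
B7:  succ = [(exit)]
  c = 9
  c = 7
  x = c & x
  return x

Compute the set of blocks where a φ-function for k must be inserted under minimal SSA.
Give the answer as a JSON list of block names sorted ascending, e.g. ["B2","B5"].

Answer: ["B7"]

Analysis:
idom tree: B1←B0 B2←B1 B3←B0 B4←B1 B5←B2 B6←B4 B7←B1
Dom∩ at merges:
  B2: preds {B1,B5}: {B0,B1} ∩ {B0,B1,B2,B5} = {B0,B1}; idom=B1
  B7: preds {B1,B5,B6}: {B0,B1} ∩ {B0,B1,B2,B5} ∩ {B0,B1,B4,B6} = {B0,B1}; idom=B1

DF walk-up:
  B2←B1: walk · to B1
  B2←B5: walk B5→B2 to B1
  B7←B1: walk · to B1
  B7←B5: walk B5→B2 to B1
  B7←B6: walk B6→B4 to B1
  B0 → ∅
  B1 → ∅
  B2 → {B2,B7}
  B3 → ∅
  B4 → {B7}
  B5 → {B2,B7}
  B6 → {B7}
  B7 → ∅

φ for k: defs {B3,B4,B6}
  DF⁺ = {B7}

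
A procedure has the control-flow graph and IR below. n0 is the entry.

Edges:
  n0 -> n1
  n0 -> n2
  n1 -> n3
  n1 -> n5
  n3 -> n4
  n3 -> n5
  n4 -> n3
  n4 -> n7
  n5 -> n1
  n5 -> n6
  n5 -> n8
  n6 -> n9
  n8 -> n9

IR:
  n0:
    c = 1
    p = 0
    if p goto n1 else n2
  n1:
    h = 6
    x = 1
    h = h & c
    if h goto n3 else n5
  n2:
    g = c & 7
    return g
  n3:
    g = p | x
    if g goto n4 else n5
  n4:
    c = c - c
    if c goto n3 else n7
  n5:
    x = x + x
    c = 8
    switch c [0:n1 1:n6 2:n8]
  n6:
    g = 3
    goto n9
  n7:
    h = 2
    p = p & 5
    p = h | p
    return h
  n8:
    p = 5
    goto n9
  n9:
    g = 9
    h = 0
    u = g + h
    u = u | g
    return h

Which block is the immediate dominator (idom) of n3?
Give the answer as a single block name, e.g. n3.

Answer: n1

Derivation:
idom tree: n1←n0 n2←n0 n3←n1 n4←n3 n5←n1 n6←n5 n7←n4 n8←n5 n9←n5
Join-block Dom:
  n1: preds {n0,n5}: {n0} ∩ {n0,n1,n5} = {n0}; idom=n0
  n3: preds {n1,n4}: {n0,n1} ∩ {n0,n1,n3,n4} = {n0,n1}; idom=n1
  n5: preds {n1,n3}: {n0,n1} ∩ {n0,n1,n3} = {n0,n1}; idom=n1
  n9: preds {n6,n8}: {n0,n1,n5,n6} ∩ {n0,n1,n5,n8} = {n0,n1,n5}; idom=n5

idom(n3) = n1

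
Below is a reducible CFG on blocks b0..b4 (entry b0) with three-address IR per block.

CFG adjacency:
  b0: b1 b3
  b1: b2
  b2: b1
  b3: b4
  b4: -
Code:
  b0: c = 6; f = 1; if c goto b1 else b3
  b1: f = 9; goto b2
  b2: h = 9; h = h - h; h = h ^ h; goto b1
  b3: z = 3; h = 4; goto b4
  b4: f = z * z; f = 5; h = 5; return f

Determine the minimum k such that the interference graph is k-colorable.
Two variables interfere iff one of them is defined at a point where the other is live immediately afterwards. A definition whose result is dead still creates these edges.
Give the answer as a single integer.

def/use:
  b0 def {c,f} use ∅
  b1 def {f} use ∅
  b2 def {h} use ∅
  b3 def {h,z} use ∅
  b4 def {f,h} use {z}

Liveness:
  live b0: ∅→∅
  live b1: ∅→∅
  live b2: ∅→∅
  live b3: ∅→{z}
  live b4: {z}→∅

Interference:
  c↔{f}
  f↔{c,h}
  h↔{f,z}
  z↔{h}

Colouring:
  {c,f} pairwise interfere (2-clique) ⇒ χ ≥ 2
  assign c→c1 f→c0 h→c1 z→c0 — no edge inside a register ⇒ χ ≤ 2
  χ = 2

Answer: 2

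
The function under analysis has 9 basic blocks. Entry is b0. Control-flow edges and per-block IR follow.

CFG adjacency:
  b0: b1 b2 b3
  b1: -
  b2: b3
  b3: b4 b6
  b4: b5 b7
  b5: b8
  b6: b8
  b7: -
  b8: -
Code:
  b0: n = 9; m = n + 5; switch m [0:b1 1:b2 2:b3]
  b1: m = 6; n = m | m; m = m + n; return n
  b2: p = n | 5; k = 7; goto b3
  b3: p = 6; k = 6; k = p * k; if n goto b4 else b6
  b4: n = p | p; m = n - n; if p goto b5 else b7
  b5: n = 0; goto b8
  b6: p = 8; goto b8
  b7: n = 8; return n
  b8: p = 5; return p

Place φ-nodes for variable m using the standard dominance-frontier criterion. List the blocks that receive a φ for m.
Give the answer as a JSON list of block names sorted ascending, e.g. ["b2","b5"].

Answer: ["b8"]

Analysis:
idom tree: b1←b0 b2←b0 b3←b0 b4←b3 b5←b4 b6←b3 b7←b4 b8←b3
Dom∩ at merges:
  b3: preds {b0,b2}: {b0} ∩ {b0,b2} = {b0}; idom=b0
  b8: preds {b5,b6}: {b0,b3,b4,b5} ∩ {b0,b3,b6} = {b0,b3}; idom=b3

DF derivation:
  b3←b0: walk · to b0
  b3←b2: walk b2 to b0
  b8←b5: walk b5→b4 to b3
  b8←b6: walk b6 to b3
  DF(b0)=∅
  DF(b1)=∅
  DF(b2)={b3}
  DF(b3)=∅
  DF(b4)={b8}
  DF(b5)={b8}
  DF(b6)={b8}
  DF(b7)=∅
  DF(b8)=∅

φ for m: defs {b0,b1,b4}
  DF⁺ = {b8}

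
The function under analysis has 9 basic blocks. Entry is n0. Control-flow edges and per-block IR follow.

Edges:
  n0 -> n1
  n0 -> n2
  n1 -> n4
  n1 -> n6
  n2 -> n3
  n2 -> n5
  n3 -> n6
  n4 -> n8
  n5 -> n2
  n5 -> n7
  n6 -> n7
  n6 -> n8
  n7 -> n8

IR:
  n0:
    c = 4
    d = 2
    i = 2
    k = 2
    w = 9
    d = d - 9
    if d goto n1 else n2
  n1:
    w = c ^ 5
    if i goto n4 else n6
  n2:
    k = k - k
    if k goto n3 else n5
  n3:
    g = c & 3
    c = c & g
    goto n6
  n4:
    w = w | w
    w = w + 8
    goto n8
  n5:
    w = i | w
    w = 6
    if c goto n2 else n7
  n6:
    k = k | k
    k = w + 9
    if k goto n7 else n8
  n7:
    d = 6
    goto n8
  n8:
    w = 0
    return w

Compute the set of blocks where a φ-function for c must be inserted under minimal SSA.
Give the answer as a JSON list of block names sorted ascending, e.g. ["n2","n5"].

Answer: ["n6", "n7", "n8"]

Working:
idom tree: n1←n0 n2←n0 n3←n2 n4←n1 n5←n2 n6←n0 n7←n0 n8←n0
Dom∩ at merges:
  n2: preds {n0,n5}: {n0} ∩ {n0,n2,n5} = {n0}; idom=n0
  n6: preds {n1,n3}: {n0,n1} ∩ {n0,n2,n3} = {n0}; idom=n0
  n7: preds {n5,n6}: {n0,n2,n5} ∩ {n0,n6} = {n0}; idom=n0
  n8: preds {n4,n6,n7}: {n0,n1,n4} ∩ {n0,n6} ∩ {n0,n7} = {n0}; idom=n0

DF walk-up:
  join n2 pred n0: · stop@n0
  join n2 pred n5: n5→n2 stop@n0
  join n6 pred n1: n1 stop@n0
  join n6 pred n3: n3→n2 stop@n0
  join n7 pred n5: n5→n2 stop@n0
  join n7 pred n6: n6 stop@n0
  join n8 pred n4: n4→n1 stop@n0
  join n8 pred n6: n6 stop@n0
  join n8 pred n7: n7 stop@n0
  n0 → ∅
  n1 → {n6,n8}
  n2 → {n2,n6,n7}
  n3 → {n6}
  n4 → {n8}
  n5 → {n2,n7}
  n6 → {n7,n8}
  n7 → {n8}
  n8 → ∅

φ for c: defs {n0,n3}
  DF⁺ = {n6,n7,n8}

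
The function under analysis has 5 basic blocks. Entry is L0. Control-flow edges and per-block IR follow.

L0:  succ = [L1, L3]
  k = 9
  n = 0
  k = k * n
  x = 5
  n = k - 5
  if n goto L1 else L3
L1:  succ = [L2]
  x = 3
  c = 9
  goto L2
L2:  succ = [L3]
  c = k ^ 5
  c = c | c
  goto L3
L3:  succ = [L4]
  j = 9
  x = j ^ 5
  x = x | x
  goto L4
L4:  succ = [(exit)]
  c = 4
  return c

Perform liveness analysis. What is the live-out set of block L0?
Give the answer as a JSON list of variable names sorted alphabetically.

Per-block:
  L0: {k,n,x} / ∅
  L1: {c,x} / ∅
  L2: {c} / {k}
  L3: {j,x} / ∅
  L4: {c} / ∅

Live sets:
  live L0: ∅→{k}
  live L1: {k}→{k}
  live L2: {k}→∅
  live L3: ∅→∅
  live L4: ∅→∅

live-out(L0) = ["k"]

Answer: ["k"]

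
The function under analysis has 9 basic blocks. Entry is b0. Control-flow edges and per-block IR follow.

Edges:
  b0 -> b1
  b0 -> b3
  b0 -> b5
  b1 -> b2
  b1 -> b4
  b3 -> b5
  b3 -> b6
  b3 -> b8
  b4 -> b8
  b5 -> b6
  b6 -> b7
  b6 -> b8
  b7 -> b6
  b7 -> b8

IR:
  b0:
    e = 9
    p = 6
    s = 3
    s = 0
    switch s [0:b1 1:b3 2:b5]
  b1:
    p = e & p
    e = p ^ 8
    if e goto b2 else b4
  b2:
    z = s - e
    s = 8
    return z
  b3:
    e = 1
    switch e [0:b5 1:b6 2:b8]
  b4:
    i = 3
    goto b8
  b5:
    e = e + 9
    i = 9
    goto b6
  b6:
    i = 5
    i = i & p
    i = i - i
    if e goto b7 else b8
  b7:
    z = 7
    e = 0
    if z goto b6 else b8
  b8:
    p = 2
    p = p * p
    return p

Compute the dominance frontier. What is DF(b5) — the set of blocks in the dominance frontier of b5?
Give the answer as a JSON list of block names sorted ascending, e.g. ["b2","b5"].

idom tree: b1←b0 b2←b1 b3←b0 b4←b1 b5←b0 b6←b0 b7←b6 b8←b0
Join-block Dom:
  b5: preds {b0,b3}: {b0} ∩ {b0,b3} = {b0}; idom=b0
  b6: preds {b3,b5,b7}: {b0,b3} ∩ {b0,b5} ∩ {b0,b6,b7} = {b0}; idom=b0
  b8: preds {b3,b4,b6,b7}: {b0,b3} ∩ {b0,b1,b4} ∩ {b0,b6} ∩ {b0,b6,b7} = {b0}; idom=b0

Frontier:
  join b5 pred b0: · stop@b0
  join b5 pred b3: b3 stop@b0
  join b6 pred b3: b3 stop@b0
  join b6 pred b5: b5 stop@b0
  join b6 pred b7: b7→b6 stop@b0
  join b8 pred b3: b3 stop@b0
  join b8 pred b4: b4→b1 stop@b0
  join b8 pred b6: b6 stop@b0
  join b8 pred b7: b7→b6 stop@b0
  b0: DF=∅
  b1: DF={b8}
  b2: DF=∅
  b3: DF={b5,b6,b8}
  b4: DF={b8}
  b5: DF={b6}
  b6: DF={b6,b8}
  b7: DF={b6,b8}
  b8: DF=∅

DF(b5) = ["b6"]

Answer: ["b6"]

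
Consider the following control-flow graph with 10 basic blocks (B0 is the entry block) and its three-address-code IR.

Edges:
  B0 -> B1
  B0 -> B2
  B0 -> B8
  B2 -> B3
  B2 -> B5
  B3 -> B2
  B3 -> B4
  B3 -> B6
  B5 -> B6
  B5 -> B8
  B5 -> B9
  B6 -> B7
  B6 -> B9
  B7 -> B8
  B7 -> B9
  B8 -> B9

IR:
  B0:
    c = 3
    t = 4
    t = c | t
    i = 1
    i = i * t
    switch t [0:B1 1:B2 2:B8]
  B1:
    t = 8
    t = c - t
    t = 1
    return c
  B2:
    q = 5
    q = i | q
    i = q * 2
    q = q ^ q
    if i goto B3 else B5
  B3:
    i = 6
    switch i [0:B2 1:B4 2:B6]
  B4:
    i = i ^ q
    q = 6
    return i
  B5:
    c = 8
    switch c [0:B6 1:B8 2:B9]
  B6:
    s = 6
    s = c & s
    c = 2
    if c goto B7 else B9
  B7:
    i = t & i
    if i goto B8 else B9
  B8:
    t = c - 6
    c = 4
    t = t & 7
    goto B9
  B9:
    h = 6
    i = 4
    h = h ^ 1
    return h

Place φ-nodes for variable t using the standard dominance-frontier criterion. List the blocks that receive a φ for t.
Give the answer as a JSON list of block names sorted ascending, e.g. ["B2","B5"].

idom tree: B1←B0 B2←B0 B3←B2 B4←B3 B5←B2 B6←B2 B7←B6 B8←B0 B9←B0
Dom∩ at merges:
  B2: preds {B0,B3}: {B0} ∩ {B0,B2,B3} = {B0}; idom=B0
  B6: preds {B3,B5}: {B0,B2,B3} ∩ {B0,B2,B5} = {B0,B2}; idom=B2
  B8: preds {B0,B5,B7}: {B0} ∩ {B0,B2,B5} ∩ {B0,B2,B6,B7} = {B0}; idom=B0
  B9: preds {B5,B6,B7,B8}: {B0,B2,B5} ∩ {B0,B2,B6} ∩ {B0,B2,B6,B7} ∩ {B0,B8} = {B0}; idom=B0

Frontier:
  B2←B0: walk · to B0
  B2←B3: walk B3→B2 to B0
  B6←B3: walk B3 to B2
  B6←B5: walk B5 to B2
  B8←B0: walk · to B0
  B8←B5: walk B5→B2 to B0
  B8←B7: walk B7→B6→B2 to B0
  B9←B5: walk B5→B2 to B0
  B9←B6: walk B6→B2 to B0
  B9←B7: walk B7→B6→B2 to B0
  B9←B8: walk B8 to B0
  B0: DF=∅
  B1: DF=∅
  B2: DF={B2,B8,B9}
  B3: DF={B2,B6}
  B4: DF=∅
  B5: DF={B6,B8,B9}
  B6: DF={B8,B9}
  B7: DF={B8,B9}
  B8: DF={B9}
  B9: DF=∅

φ for t: defs {B0,B1,B8}
  DF⁺ = {B9}

Answer: ["B9"]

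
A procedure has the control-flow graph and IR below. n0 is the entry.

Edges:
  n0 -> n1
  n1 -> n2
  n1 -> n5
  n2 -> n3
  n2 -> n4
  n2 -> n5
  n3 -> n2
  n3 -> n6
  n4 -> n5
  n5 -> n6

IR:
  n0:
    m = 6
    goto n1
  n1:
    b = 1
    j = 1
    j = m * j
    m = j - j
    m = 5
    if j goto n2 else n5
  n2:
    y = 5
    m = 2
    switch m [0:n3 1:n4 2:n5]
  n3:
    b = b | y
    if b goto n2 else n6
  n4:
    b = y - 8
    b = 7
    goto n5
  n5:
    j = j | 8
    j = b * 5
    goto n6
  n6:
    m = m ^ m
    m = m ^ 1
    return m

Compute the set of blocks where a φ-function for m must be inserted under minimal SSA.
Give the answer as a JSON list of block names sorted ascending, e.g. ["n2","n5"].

Answer: ["n2", "n5", "n6"]

Working:
idom tree: n1←n0 n2←n1 n3←n2 n4←n2 n5←n1 n6←n1
Dom at joins:
  n2: preds {n1,n3}: {n0,n1} ∩ {n0,n1,n2,n3} = {n0,n1}; idom=n1
  n5: preds {n1,n2,n4}: {n0,n1} ∩ {n0,n1,n2} ∩ {n0,n1,n2,n4} = {n0,n1}; idom=n1
  n6: preds {n3,n5}: {n0,n1,n2,n3} ∩ {n0,n1,n5} = {n0,n1}; idom=n1

DF derivation:
  join n2 pred n1: · stop@n1
  join n2 pred n3: n3→n2 stop@n1
  join n5 pred n1: · stop@n1
  join n5 pred n2: n2 stop@n1
  join n5 pred n4: n4→n2 stop@n1
  join n6 pred n3: n3→n2 stop@n1
  join n6 pred n5: n5 stop@n1
  n0: DF=∅
  n1: DF=∅
  n2: DF={n2,n5,n6}
  n3: DF={n2,n6}
  n4: DF={n5}
  n5: DF={n6}
  n6: DF=∅

φ for m: defs {n0,n1,n2,n6}
  DF⁺ = {n2,n5,n6}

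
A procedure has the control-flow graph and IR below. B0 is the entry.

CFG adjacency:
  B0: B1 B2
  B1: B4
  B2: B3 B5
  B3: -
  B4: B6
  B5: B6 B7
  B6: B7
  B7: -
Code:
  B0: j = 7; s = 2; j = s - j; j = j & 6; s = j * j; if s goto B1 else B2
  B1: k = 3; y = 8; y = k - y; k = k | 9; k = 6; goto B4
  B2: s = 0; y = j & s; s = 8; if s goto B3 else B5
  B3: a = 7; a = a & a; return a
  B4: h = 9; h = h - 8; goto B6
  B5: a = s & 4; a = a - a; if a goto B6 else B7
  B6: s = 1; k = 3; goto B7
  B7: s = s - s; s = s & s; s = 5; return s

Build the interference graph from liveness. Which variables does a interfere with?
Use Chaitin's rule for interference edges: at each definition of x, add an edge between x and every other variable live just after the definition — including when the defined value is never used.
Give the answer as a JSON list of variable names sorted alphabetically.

Answer: ["s"]

Analysis:
def/use:
  B0 def {j,s} use ∅
  B1 def {k,y} use ∅
  B2 def {s,y} use {j}
  B3 def {a} use ∅
  B4 def {h} use ∅
  B5 def {a} use {s}
  B6 def {k,s} use ∅
  B7 def {s} use {s}

Liveness:
  B0: in=∅ out={j}
  B1: in=∅ out=∅
  B2: in={j} out={s}
  B3: in=∅ out=∅
  B4: in=∅ out=∅
  B5: in={s} out={s}
  B6: in=∅ out={s}
  B7: in={s} out=∅

Interference:
  a↔{s}
  h↔∅
  j↔{s}
  k↔{s,y}
  s↔{a,j,k}
  y↔{k}

N(a) = ["s"]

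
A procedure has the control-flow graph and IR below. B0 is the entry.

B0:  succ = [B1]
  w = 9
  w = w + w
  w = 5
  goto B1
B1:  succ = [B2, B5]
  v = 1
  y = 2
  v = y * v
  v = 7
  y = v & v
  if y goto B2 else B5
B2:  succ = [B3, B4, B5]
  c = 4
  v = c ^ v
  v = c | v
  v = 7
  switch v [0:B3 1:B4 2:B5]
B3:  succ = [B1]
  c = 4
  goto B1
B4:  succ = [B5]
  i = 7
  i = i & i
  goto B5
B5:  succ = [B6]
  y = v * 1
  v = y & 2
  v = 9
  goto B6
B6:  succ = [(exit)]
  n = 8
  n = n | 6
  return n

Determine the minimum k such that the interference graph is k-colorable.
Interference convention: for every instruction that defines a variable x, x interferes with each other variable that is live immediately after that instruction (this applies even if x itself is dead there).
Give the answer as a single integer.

def/use:
  B0: {w} / ∅
  B1: {v,y} / ∅
  B2: {c,v} / {v}
  B3: {c} / ∅
  B4: {i} / ∅
  B5: {v,y} / {v}
  B6: {n} / ∅

Backward fixpoint:
  live B0: ∅→∅
  live B1: ∅→{v}
  live B2: {v}→{v}
  live B3: ∅→∅
  live B4: {v}→{v}
  live B5: {v}→∅
  live B6: ∅→∅

Conflict graph:
  c: {v}
  i: {v}
  n: ∅
  v: {c,i,y}
  w: ∅
  y: {v}

Registers:
  lower bound: {c,v} mutually conflict ⇒ χ ≥ 2
  assign c→r1 i→r1 n→r0 v→r0 w→r0 y→r1 — no edge inside a register ⇒ χ ≤ 2
  χ = 2

Answer: 2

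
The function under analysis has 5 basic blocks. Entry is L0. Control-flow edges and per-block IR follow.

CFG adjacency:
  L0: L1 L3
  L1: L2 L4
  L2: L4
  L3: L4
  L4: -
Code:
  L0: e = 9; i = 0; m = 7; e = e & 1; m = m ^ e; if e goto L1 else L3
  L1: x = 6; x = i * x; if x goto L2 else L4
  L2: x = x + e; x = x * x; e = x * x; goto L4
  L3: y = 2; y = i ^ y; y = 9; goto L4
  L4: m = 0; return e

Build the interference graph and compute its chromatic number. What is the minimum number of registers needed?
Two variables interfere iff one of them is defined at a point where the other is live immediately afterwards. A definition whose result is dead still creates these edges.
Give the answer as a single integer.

Per-block:
  L0: {e,i,m} / ∅
  L1: {x} / {i}
  L2: {e,x} / {e,x}
  L3: {y} / {i}
  L4: {m} / {e}

Liveness:
  L0 li=∅ lo={e,i}
  L1 li={e,i} lo={e,x}
  L2 li={e,x} lo={e}
  L3 li={e,i} lo={e}
  L4 li={e} lo=∅

Conflict graph:
  e: {i,m,x,y}
  i: {e,m,x,y}
  m: {e,i}
  x: {e,i}
  y: {e,i}

Chromatic number:
  {e,i,m} pairwise interfere (3-clique) ⇒ χ ≥ 3
  3-colouring: c0={e}  c1={i}  c2={m,x,y}
  χ = 3

Answer: 3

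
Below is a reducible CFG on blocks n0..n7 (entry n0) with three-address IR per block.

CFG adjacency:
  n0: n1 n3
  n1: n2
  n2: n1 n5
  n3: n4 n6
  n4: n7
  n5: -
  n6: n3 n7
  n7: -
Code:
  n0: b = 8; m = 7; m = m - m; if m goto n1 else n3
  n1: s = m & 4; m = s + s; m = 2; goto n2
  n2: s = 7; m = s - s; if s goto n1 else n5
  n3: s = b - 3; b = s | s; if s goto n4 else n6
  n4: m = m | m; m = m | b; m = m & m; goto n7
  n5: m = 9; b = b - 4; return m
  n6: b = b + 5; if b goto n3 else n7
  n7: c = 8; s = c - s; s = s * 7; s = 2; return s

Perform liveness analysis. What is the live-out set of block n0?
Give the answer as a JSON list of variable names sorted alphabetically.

Answer: ["b", "m"]

Derivation:
def/use:
  n0: def={b,m} ue=∅
  n1: def={m,s} ue={m}
  n2: def={m,s} ue=∅
  n3: def={b,s} ue={b}
  n4: def={m} ue={b,m}
  n5: def={b,m} ue={b}
  n6: def={b} ue={b}
  n7: def={c,s} ue={s}

Liveness:
  n0 li=∅ lo={b,m}
  n1 li={b,m} lo={b}
  n2 li={b} lo={b,m}
  n3 li={b,m} lo={b,m,s}
  n4 li={b,m,s} lo={s}
  n5 li={b} lo=∅
  n6 li={b,m,s} lo={b,m,s}
  n7 li={s} lo=∅

live-out(n0) = ["b", "m"]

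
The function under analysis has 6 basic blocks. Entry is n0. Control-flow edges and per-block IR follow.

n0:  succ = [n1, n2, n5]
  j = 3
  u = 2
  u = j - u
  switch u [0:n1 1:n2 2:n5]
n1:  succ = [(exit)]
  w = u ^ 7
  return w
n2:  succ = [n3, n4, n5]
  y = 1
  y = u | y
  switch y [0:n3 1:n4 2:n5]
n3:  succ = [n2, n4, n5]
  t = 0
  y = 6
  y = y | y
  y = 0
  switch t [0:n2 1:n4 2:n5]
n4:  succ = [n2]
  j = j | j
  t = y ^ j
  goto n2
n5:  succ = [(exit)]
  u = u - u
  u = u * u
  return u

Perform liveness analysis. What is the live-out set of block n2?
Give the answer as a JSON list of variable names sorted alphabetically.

Answer: ["j", "u", "y"]

Derivation:
Block summaries:
  n0 def {j,u} use ∅
  n1 def {w} use {u}
  n2 def {y} use {u}
  n3 def {t,y} use ∅
  n4 def {j,t} use {j,y}
  n5 def {u} use {u}

Backward fixpoint:
  n0: in=∅ out={j,u}
  n1: in={u} out=∅
  n2: in={j,u} out={j,u,y}
  n3: in={j,u} out={j,u,y}
  n4: in={j,u,y} out={j,u}
  n5: in={u} out=∅

live-out(n2) = ["j", "u", "y"]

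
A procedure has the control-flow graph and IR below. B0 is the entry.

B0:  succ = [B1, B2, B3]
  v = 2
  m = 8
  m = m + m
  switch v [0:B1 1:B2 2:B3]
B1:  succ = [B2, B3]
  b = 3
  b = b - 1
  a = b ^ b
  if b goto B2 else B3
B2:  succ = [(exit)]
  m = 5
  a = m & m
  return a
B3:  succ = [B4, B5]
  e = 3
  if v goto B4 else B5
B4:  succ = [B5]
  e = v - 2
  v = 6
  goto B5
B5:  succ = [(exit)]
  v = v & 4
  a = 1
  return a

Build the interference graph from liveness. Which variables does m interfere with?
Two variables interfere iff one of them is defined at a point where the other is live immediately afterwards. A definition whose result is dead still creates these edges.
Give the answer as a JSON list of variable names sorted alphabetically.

Answer: ["v"]

Analysis:
Per-block:
  B0: {m,v} / ∅
  B1: {a,b} / ∅
  B2: {a,m} / ∅
  B3: {e} / {v}
  B4: {e,v} / {v}
  B5: {a,v} / {v}

Backward fixpoint:
  B0 li=∅ lo={v}
  B1 li={v} lo={v}
  B2 li=∅ lo=∅
  B3 li={v} lo={v}
  B4 li={v} lo={v}
  B5 li={v} lo=∅

Interference:
  a: {b,v}
  b: {a,v}
  e: {v}
  m: {v}
  v: {a,b,e,m}

N(m) = ["v"]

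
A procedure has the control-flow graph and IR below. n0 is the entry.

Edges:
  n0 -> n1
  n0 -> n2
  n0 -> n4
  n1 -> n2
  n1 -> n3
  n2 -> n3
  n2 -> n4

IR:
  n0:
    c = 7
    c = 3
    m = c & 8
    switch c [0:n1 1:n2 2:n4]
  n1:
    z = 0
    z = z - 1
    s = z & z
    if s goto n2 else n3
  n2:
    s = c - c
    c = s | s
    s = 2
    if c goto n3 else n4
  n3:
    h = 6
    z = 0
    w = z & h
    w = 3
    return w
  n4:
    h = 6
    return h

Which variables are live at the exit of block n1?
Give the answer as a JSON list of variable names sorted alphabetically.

def/use:
  n0: {c,m} / ∅
  n1: {s,z} / ∅
  n2: {c,s} / {c}
  n3: {h,w,z} / ∅
  n4: {h} / ∅

Live sets:
  live n0: ∅→{c}
  live n1: {c}→{c}
  live n2: {c}→∅
  live n3: ∅→∅
  live n4: ∅→∅

live-out(n1) = ["c"]

Answer: ["c"]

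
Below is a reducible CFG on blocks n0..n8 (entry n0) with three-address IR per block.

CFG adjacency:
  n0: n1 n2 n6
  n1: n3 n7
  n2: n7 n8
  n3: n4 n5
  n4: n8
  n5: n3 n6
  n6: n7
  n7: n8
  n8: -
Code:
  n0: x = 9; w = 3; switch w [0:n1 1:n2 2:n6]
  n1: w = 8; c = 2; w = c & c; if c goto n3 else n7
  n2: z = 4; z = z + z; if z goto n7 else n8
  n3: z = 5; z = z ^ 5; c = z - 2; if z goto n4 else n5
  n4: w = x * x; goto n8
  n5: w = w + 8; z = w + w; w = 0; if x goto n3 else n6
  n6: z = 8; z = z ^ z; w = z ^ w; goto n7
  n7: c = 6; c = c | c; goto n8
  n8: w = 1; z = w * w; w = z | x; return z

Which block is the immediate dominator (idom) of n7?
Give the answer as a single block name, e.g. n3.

Answer: n0

Analysis:
idom tree: n1←n0 n2←n0 n3←n1 n4←n3 n5←n3 n6←n0 n7←n0 n8←n0
Dom at joins:
  n3: preds {n1,n5}: {n0,n1} ∩ {n0,n1,n3,n5} = {n0,n1}; idom=n1
  n6: preds {n0,n5}: {n0} ∩ {n0,n1,n3,n5} = {n0}; idom=n0
  n7: preds {n1,n2,n6}: {n0,n1} ∩ {n0,n2} ∩ {n0,n6} = {n0}; idom=n0
  n8: preds {n2,n4,n7}: {n0,n2} ∩ {n0,n1,n3,n4} ∩ {n0,n7} = {n0}; idom=n0

idom(n7) = n0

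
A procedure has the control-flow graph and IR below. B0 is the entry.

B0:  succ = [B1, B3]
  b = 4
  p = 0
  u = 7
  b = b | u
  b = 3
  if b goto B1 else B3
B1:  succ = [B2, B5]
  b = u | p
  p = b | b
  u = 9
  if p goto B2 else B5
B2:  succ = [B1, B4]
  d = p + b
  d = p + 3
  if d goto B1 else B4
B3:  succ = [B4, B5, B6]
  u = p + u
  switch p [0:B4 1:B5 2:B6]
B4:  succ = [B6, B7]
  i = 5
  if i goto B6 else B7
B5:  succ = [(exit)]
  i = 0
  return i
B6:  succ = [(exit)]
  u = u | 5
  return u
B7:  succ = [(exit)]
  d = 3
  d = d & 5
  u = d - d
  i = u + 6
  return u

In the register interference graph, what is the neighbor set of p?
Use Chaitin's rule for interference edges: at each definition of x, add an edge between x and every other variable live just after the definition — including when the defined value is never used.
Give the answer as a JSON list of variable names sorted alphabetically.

Per-block:
  B0: def={b,p,u} ue=∅
  B1: def={b,p,u} ue={p,u}
  B2: def={d} ue={b,p}
  B3: def={u} ue={p,u}
  B4: def={i} ue=∅
  B5: def={i} ue=∅
  B6: def={u} ue={u}
  B7: def={d,i,u} ue=∅

Live sets:
  B0: in=∅ out={p,u}
  B1: in={p,u} out={b,p,u}
  B2: in={b,p,u} out={p,u}
  B3: in={p,u} out={u}
  B4: in={u} out={u}
  B5: in=∅ out=∅
  B6: in={u} out=∅
  B7: in=∅ out=∅

Conflict graph:
  b — {p,u}
  d — {p,u}
  i — {u}
  p — {b,d,u}
  u — {b,d,i,p}

N(p) = ["b", "d", "u"]

Answer: ["b", "d", "u"]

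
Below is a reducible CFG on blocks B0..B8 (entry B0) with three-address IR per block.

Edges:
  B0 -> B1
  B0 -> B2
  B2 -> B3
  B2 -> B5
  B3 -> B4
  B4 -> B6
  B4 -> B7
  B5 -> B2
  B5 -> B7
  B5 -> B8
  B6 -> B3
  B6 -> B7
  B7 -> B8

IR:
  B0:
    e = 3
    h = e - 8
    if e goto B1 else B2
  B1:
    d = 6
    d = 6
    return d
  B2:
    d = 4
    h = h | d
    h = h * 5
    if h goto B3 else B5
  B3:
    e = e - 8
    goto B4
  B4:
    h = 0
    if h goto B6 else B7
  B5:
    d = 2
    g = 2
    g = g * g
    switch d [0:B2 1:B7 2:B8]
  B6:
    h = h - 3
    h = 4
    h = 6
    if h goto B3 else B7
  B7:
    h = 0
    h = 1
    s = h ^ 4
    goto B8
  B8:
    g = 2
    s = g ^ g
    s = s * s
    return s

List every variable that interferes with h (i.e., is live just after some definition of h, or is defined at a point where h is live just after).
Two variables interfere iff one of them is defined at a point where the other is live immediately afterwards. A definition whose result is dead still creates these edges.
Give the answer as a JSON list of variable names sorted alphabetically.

def/use:
  B0: def={e,h} ue=∅
  B1: def={d} ue=∅
  B2: def={d,h} ue={h}
  B3: def={e} ue={e}
  B4: def={h} ue=∅
  B5: def={d,g} ue=∅
  B6: def={h} ue={h}
  B7: def={h,s} ue=∅
  B8: def={g,s} ue=∅

Live sets:
  live B0: ∅→{e,h}
  live B1: ∅→∅
  live B2: {e,h}→{e,h}
  live B3: {e}→{e}
  live B4: {e}→{e,h}
  live B5: {e,h}→{e,h}
  live B6: {e,h}→{e}
  live B7: ∅→∅
  live B8: ∅→∅

Conflict graph:
  d — {e,g,h}
  e — {d,g,h}
  g — {d,e,h}
  h — {d,e,g}
  s — ∅

N(h) = ["d", "e", "g"]

Answer: ["d", "e", "g"]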